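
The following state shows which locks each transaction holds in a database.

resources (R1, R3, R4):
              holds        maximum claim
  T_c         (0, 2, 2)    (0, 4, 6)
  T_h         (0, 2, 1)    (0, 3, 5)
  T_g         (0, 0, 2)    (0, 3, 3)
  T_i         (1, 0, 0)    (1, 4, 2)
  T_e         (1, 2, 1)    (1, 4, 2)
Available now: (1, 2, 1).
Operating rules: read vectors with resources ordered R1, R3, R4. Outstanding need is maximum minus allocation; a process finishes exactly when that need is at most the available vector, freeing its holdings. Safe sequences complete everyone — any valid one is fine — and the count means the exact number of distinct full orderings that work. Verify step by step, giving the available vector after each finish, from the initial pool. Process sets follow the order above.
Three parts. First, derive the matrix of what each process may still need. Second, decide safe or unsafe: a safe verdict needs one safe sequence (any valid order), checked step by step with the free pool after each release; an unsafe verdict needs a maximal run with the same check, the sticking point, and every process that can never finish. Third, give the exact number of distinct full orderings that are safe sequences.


(1) Need matrix, components ordered R1, R3, R4:
  T_c: (0, 2, 4)
  T_h: (0, 1, 4)
  T_g: (0, 3, 1)
  T_i: (0, 4, 2)
  T_e: (0, 2, 1)
(2) SAFE, for example via the order T_e, T_g, T_h, T_c, T_i.
Key observation: T_e marks the first exact bind of the order: its need (0, 2, 1) fits the free (1, 2, 1) with zero slack on a requested resource.
Step-by-step check:
  pool = (1, 2, 1)
  run T_e (needs (0, 2, 1), free (1, 2, 1)); after release of (1, 2, 1) the pool is (2, 4, 2)
  run T_g (needs (0, 3, 1), free (2, 4, 2)); after release of (0, 0, 2) the pool is (2, 4, 4)
  run T_h (needs (0, 1, 4), free (2, 4, 4)); after release of (0, 2, 1) the pool is (2, 6, 5)
  run T_c (needs (0, 2, 4), free (2, 6, 5)); after release of (0, 2, 2) the pool is (2, 8, 7)
  run T_i (needs (0, 4, 2), free (2, 8, 7)); after release of (1, 0, 0) the pool is (3, 8, 7)
(3) The exact count: 8 of the possible complete orderings are safe sequences.


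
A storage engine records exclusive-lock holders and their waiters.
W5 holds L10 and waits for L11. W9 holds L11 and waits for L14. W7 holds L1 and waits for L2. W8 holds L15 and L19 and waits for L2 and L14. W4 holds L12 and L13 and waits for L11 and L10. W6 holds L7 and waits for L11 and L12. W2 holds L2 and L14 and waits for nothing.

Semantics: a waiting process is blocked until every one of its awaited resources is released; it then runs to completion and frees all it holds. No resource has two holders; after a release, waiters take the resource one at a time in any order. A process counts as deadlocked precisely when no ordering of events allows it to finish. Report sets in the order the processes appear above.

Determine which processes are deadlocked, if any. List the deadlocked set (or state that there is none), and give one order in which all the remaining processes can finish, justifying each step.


No process is deadlocked.
Key observation: the wait relation is loop-free; peeling off processes with no waits unwinds the whole state.
A valid finishing order for the others: W2, W9, W8, W5, W4, W7, W6.
Step-by-step check:
  W2 waits on nothing -> runs at once and releases L2 and L14
  W9 waits on L14 — all released -> runs and releases L11
  W8 waits on L2 and L14 — all released -> runs and releases L15 and L19
  W5 waits on L11 — all released -> runs and releases L10
  W4 waits on L11 and L10 — all released -> runs and releases L12 and L13
  W7 waits on L2 — all released -> runs and releases L1
  W6 waits on L11 and L12 — all released -> runs and releases L7


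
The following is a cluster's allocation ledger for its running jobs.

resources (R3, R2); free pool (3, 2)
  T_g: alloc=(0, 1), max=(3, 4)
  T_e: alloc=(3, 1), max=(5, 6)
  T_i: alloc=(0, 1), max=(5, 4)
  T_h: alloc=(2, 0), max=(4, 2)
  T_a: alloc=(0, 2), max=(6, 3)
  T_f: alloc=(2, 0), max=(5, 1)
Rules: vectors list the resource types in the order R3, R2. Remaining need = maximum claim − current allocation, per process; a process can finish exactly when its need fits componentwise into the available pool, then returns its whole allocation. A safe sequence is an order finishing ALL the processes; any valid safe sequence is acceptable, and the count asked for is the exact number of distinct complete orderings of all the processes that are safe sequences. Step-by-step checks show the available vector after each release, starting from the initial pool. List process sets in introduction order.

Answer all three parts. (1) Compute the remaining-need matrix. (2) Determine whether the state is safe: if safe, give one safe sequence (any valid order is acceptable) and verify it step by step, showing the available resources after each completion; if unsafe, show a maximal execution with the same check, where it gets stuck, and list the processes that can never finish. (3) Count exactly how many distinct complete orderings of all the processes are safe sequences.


(1) Remaining need (order R3, R2):
  T_g: (3, 3)
  T_e: (2, 5)
  T_i: (5, 3)
  T_h: (2, 2)
  T_a: (6, 1)
  T_f: (3, 1)
(2) SAFE. One safe sequence: T_f, T_h, T_a, T_i, T_g, T_e.
Key observation: the first exact fit in this order is T_f — it needs (3, 1) with (3, 2) free, meeting a requested resource to the last unit.
Verifying each step:
  pool = (3, 2)
  run T_f (needs (3, 1), free (3, 2)); after release of (2, 0) the pool is (5, 2)
  run T_h (needs (2, 2), free (5, 2)); after release of (2, 0) the pool is (7, 2)
  run T_a (needs (6, 1), free (7, 2)); after release of (0, 2) the pool is (7, 4)
  run T_i (needs (5, 3), free (7, 4)); after release of (0, 1) the pool is (7, 5)
  run T_g (needs (3, 3), free (7, 5)); after release of (0, 1) the pool is (7, 6)
  run T_e (needs (2, 5), free (7, 6)); after release of (3, 1) the pool is (10, 7)
(3) The exact count: 8 of the possible complete orderings are safe sequences.


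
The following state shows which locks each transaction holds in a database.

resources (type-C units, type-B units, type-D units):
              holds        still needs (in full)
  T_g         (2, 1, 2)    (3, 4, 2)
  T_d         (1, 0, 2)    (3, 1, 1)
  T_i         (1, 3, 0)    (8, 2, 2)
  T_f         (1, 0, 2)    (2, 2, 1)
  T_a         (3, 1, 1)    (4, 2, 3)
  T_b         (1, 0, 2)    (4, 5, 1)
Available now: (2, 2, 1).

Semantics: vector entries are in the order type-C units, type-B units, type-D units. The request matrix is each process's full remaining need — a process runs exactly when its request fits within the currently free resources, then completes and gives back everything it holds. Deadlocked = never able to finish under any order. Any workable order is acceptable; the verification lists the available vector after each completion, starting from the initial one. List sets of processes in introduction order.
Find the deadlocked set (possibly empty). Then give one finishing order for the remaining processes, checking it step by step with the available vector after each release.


Deadlocked set: T_g, T_i and T_b.
Key observation: after T_f, T_d, T_a the pool peaks at (7, 3, 6), and each blocked process is short somewhere: T_g on type-B units; T_i on type-C units; T_b on type-B units.
A valid finishing order for the others: T_f, T_d, T_a. Check, step by step:
  pool = (2, 2, 1)
  run T_f (needs (2, 2, 1), free (2, 2, 1)); after release of (1, 0, 2) the pool is (3, 2, 3)
  run T_d (needs (3, 1, 1), free (3, 2, 3)); after release of (1, 0, 2) the pool is (4, 2, 5)
  run T_a (needs (4, 2, 3), free (4, 2, 5)); after release of (3, 1, 1) the pool is (7, 3, 6)
The stuck group stays short no matter what:
  blocked: T_g wants (3, 4, 2), pool (7, 3, 6) — not enough type-B units
  blocked: T_i wants (8, 2, 2), pool (7, 3, 6) — not enough type-C units
  blocked: T_b wants (4, 5, 1), pool (7, 3, 6) — not enough type-B units


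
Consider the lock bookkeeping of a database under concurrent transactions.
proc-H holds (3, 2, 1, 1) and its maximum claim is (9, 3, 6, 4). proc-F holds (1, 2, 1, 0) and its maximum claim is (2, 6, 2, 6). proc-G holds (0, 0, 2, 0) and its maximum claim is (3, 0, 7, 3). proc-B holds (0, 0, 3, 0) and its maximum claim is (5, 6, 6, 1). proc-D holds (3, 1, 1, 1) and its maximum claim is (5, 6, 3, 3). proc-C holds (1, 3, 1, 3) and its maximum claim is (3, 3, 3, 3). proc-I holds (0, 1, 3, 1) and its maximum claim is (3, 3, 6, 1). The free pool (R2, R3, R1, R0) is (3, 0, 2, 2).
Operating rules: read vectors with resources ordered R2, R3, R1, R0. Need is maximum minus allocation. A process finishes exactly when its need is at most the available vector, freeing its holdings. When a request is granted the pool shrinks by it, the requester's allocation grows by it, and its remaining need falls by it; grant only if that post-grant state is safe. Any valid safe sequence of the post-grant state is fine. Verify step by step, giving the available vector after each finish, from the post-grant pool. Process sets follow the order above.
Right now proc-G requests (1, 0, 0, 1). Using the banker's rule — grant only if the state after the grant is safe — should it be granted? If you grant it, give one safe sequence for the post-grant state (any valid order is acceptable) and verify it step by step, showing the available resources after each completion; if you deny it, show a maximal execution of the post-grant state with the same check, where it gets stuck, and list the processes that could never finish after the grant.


GRANT — the state after the grant stays safe, e.g. via proc-C, proc-I, proc-G, proc-F, proc-D, proc-B, proc-H.
Key observation: post-grant, (2, 0, 2, 1) remains, and an order beginning with proc-C completes everyone.
Step-by-step check of the post-grant state:
  pool = (2, 0, 2, 1)
  proc-C needs (2, 0, 2, 0) <= (2, 0, 2, 1) -> finishes; pool += (1, 3, 1, 3) = (3, 3, 3, 4)
  proc-I needs (3, 2, 3, 0) <= (3, 3, 3, 4) -> finishes; pool += (0, 1, 3, 1) = (3, 4, 6, 5)
  proc-G needs (2, 0, 5, 2) <= (3, 4, 6, 5) -> finishes; pool += (1, 0, 2, 1) = (4, 4, 8, 6)
  proc-F needs (1, 4, 1, 6) <= (4, 4, 8, 6) -> finishes; pool += (1, 2, 1, 0) = (5, 6, 9, 6)
  proc-D needs (2, 5, 2, 2) <= (5, 6, 9, 6) -> finishes; pool += (3, 1, 1, 1) = (8, 7, 10, 7)
  proc-B needs (5, 6, 3, 1) <= (8, 7, 10, 7) -> finishes; pool += (0, 0, 3, 0) = (8, 7, 13, 7)
  proc-H needs (6, 1, 5, 3) <= (8, 7, 13, 7) -> finishes; pool += (3, 2, 1, 1) = (11, 9, 14, 8)


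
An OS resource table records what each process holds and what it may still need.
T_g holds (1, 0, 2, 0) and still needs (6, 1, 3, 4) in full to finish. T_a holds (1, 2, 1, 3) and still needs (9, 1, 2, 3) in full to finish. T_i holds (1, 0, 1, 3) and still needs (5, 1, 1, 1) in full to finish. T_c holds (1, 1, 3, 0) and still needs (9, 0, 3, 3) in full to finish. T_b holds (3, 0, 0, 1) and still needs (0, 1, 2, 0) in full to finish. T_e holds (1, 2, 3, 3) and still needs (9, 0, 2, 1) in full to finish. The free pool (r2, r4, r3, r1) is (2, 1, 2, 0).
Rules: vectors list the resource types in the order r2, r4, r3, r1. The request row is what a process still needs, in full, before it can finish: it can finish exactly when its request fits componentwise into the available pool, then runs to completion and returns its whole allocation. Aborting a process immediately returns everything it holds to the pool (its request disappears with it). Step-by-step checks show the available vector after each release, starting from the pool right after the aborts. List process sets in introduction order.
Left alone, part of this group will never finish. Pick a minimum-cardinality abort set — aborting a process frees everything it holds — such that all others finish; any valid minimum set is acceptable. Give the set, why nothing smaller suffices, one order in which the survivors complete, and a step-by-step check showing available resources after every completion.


Minimum abort set: T_a and T_c.
Key observation: T_e had no path to completion before; after the abort of T_a and T_c ((2, 3, 4, 3) returned), step 4 is where it fits.
Minimality, checking each single-abort alternative: T_g alone leaves T_a blocked (short on r2); T_a alone leaves T_c blocked (short on r2); T_i alone leaves T_a blocked (short on r2); T_c alone leaves T_a blocked (short on r2); T_b alone leaves T_a blocked (short on r2); T_e alone leaves T_a blocked (short on r2).
One survivor order: T_b, T_g, T_i, T_e. Step-by-step check (post-abort pool first):
  pool = (4, 4, 6, 3)
  T_b needs (0, 1, 2, 0) <= (4, 4, 6, 3) -> finishes; pool += (3, 0, 0, 1) = (7, 4, 6, 4)
  T_g needs (6, 1, 3, 4) <= (7, 4, 6, 4) -> finishes; pool += (1, 0, 2, 0) = (8, 4, 8, 4)
  T_i needs (5, 1, 1, 1) <= (8, 4, 8, 4) -> finishes; pool += (1, 0, 1, 3) = (9, 4, 9, 7)
  T_e needs (9, 0, 2, 1) <= (9, 4, 9, 7) -> finishes; pool += (1, 2, 3, 3) = (10, 6, 12, 10)


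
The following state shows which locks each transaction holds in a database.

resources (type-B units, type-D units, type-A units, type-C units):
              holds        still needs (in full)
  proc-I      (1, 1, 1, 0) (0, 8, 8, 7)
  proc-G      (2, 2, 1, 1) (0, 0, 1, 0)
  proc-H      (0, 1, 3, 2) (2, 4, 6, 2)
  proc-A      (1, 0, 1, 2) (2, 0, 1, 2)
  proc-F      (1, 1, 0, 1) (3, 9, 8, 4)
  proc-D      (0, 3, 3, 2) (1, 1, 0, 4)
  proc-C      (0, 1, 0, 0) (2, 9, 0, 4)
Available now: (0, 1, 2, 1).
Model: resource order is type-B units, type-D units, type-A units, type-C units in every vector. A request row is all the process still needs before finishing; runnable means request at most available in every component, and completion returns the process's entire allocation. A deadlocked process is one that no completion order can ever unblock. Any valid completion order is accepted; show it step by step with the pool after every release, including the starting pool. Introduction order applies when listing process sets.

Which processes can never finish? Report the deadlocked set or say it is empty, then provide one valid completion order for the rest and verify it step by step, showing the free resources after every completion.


The deadlocked set is proc-I, proc-F and proc-C.
Key observation: the wall is type-D units: completing proc-G, proc-A, proc-D, proc-H brings the pool only to (3, 7, 10, 8), and all the rest need more.
A valid finishing order for the others: proc-G, proc-A, proc-D, proc-H. Check, step by step:
  pool = (0, 1, 2, 1)
  proc-G needs (0, 0, 1, 0) <= (0, 1, 2, 1) -> finishes; pool += (2, 2, 1, 1) = (2, 3, 3, 2)
  proc-A needs (2, 0, 1, 2) <= (2, 3, 3, 2) -> finishes; pool += (1, 0, 1, 2) = (3, 3, 4, 4)
  proc-D needs (1, 1, 0, 4) <= (3, 3, 4, 4) -> finishes; pool += (0, 3, 3, 2) = (3, 6, 7, 6)
  proc-H needs (2, 4, 6, 2) <= (3, 6, 7, 6) -> finishes; pool += (0, 1, 3, 2) = (3, 7, 10, 8)
The stuck group stays short no matter what:
  proc-I cannot run: need (0, 8, 8, 7) vs free (3, 7, 10, 8) (insufficient type-D units)
  proc-F cannot run: need (3, 9, 8, 4) vs free (3, 7, 10, 8) (insufficient type-D units)
  proc-C cannot run: need (2, 9, 0, 4) vs free (3, 7, 10, 8) (insufficient type-D units)


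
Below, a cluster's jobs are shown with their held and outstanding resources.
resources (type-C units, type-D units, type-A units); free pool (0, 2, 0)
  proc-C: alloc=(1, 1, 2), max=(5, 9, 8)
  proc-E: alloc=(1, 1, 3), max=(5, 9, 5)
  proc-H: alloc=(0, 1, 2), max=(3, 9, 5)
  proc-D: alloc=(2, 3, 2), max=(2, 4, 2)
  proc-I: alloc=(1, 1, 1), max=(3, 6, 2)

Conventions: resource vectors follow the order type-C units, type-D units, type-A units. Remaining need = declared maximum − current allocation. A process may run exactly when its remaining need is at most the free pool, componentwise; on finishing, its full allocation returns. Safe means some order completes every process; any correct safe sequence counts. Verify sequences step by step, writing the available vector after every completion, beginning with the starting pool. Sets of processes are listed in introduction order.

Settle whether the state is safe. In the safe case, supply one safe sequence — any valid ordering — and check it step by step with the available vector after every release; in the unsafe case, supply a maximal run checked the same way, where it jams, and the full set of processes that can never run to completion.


UNSAFE.
Key observation: after proc-D, proc-I complete, (3, 6, 3) is the best the pool ever gets, yet each leftover process wants more type-D units.
A maximal execution: proc-D, proc-I — then nothing else fits. Check, step by step:
  pool = (0, 2, 0)
  proc-D needs (0, 1, 0) <= (0, 2, 0) -> finishes; pool += (2, 3, 2) = (2, 5, 2)
  proc-I needs (2, 5, 1) <= (2, 5, 2) -> finishes; pool += (1, 1, 1) = (3, 6, 3)
  proc-C cannot run: need (4, 8, 6) vs free (3, 6, 3) (insufficient type-C units, type-D units and type-A units)
  proc-E cannot run: need (4, 8, 2) vs free (3, 6, 3) (insufficient type-C units and type-D units)
  proc-H cannot run: need (3, 8, 3) vs free (3, 6, 3) (insufficient type-D units)
Permanently blocked: proc-C, proc-E and proc-H.


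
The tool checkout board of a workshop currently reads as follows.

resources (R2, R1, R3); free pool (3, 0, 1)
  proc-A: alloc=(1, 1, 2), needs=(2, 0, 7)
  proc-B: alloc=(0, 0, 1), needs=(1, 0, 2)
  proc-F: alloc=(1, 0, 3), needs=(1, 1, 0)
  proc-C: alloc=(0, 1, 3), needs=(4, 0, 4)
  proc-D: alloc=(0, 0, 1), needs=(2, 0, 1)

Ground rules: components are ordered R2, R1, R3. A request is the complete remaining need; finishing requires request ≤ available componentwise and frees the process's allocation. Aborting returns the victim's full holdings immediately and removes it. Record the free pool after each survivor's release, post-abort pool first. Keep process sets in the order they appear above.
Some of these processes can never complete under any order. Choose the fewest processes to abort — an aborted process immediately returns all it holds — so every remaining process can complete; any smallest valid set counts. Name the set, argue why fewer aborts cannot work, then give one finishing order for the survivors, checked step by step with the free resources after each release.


Abort proc-C.
Key observation: proc-F could never have finished before the abort; with (0, 1, 3) returned by proc-C, it fits at step 2.
No smaller set exists: with zero aborts the deadlock remains.
One survivor order: proc-D, proc-F, proc-A, proc-B. Walking it through (post-abort pool first):
  pool = (3, 1, 4)
  run proc-D (needs (2, 0, 1), free (3, 1, 4)); after release of (0, 0, 1) the pool is (3, 1, 5)
  run proc-F (needs (1, 1, 0), free (3, 1, 5)); after release of (1, 0, 3) the pool is (4, 1, 8)
  run proc-A (needs (2, 0, 7), free (4, 1, 8)); after release of (1, 1, 2) the pool is (5, 2, 10)
  run proc-B (needs (1, 0, 2), free (5, 2, 10)); after release of (0, 0, 1) the pool is (5, 2, 11)


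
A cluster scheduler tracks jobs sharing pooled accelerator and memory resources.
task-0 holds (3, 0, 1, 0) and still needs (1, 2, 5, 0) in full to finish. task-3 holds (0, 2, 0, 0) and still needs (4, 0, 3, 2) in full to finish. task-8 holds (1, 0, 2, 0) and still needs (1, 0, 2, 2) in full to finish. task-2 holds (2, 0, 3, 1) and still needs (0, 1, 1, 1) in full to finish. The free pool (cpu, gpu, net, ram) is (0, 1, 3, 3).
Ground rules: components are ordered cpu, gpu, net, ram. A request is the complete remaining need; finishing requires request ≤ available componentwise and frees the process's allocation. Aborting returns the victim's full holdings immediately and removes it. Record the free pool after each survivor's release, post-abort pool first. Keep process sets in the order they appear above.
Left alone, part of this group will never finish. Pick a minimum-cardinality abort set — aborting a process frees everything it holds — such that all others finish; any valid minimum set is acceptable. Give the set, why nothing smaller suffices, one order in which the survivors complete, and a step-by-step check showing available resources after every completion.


Abort task-3.
Key observation: task-0 was stuck for good until task-3 gave back (0, 2, 0, 0); in the order shown it finishes at step 2.
Minimality: the empty abort set fails — the state is deadlocked as it stands.
The survivors complete as task-2, task-0, task-8. Walking it through (starting from the post-abort pool):
  pool = (0, 3, 3, 3)
  task-2: need (0, 1, 1, 1) fits (0, 3, 3, 3); releases (2, 0, 3, 1), pool now (2, 3, 6, 4)
  task-0: need (1, 2, 5, 0) fits (2, 3, 6, 4); releases (3, 0, 1, 0), pool now (5, 3, 7, 4)
  task-8: need (1, 0, 2, 2) fits (5, 3, 7, 4); releases (1, 0, 2, 0), pool now (6, 3, 9, 4)


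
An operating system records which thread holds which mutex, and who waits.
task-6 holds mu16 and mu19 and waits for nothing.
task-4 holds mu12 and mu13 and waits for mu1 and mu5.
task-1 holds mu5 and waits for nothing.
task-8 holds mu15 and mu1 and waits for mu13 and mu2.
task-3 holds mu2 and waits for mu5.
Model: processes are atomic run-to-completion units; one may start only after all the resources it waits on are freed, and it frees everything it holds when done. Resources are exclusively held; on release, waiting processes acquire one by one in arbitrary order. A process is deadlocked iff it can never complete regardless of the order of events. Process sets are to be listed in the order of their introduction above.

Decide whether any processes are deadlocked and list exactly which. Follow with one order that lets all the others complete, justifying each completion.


Deadlocked set: task-4 and task-8.
Key observation: nobody on the ring task-4 -> task-8 -> task-4 can start until another member finishes, which never happens; no other process is dragged down with it.
The rest can finish in the order task-1, task-3, task-6.
Walking it through:
  task-1: no waits; runs immediately, freeing mu5
  task-3 waits on mu5 — all released -> runs and releases mu2
  task-6: no waits; runs immediately, freeing mu16 and mu19


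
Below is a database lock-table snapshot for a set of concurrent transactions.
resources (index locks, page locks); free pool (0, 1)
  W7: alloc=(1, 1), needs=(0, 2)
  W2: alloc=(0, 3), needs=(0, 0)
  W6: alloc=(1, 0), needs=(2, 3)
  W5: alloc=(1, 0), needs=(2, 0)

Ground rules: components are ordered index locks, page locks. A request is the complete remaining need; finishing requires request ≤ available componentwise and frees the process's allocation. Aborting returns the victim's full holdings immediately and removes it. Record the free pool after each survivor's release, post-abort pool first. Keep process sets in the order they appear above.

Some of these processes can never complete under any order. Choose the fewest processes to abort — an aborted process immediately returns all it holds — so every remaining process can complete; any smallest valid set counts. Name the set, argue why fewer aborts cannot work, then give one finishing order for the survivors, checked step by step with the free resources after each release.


Abort W5.
Key observation: before aborting W5, W6 was permanently blocked — no order could ever run it; afterwards it completes at step 3.
Minimality: the empty abort set fails — the state is deadlocked as it stands.
Survivors finish in the order: W2, W7, W6. Step-by-step check (pool after the aborts first):
  pool = (1, 1)
  W2: need (0, 0) fits (1, 1); releases (0, 3), pool now (1, 4)
  W7: need (0, 2) fits (1, 4); releases (1, 1), pool now (2, 5)
  W6: need (2, 3) fits (2, 5); releases (1, 0), pool now (3, 5)


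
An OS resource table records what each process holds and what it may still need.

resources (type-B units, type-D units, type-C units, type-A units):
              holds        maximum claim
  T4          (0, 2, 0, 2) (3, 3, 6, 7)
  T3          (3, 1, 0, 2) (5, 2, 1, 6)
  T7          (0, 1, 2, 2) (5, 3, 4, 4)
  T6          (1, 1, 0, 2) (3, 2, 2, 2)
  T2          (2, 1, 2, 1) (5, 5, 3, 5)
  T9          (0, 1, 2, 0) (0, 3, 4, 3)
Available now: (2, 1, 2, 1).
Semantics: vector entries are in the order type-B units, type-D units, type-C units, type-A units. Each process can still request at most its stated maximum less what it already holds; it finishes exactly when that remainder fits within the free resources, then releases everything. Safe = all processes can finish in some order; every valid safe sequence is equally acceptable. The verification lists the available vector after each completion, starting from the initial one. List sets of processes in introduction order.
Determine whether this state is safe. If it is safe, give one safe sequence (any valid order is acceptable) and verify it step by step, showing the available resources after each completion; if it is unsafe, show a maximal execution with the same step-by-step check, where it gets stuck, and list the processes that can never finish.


UNSAFE.
Key observation: after T6, T9 the pool peaks at (3, 3, 4, 3), and each blocked process is short somewhere: T4 on type-C units, type-A units; T3 on type-A units; T7 on type-B units; T2 on type-D units, type-A units.
Going as far as possible: T6, T9; after that, nothing fits. Walking it through:
  pool = (2, 1, 2, 1)
  T6: need (2, 1, 2, 0) fits (2, 1, 2, 1); releases (1, 1, 0, 2), pool now (3, 2, 2, 3)
  T9: need (0, 2, 2, 3) fits (3, 2, 2, 3); releases (0, 1, 2, 0), pool now (3, 3, 4, 3)
  T4 cannot run: need (3, 1, 6, 5) vs free (3, 3, 4, 3) (insufficient type-C units and type-A units)
  T3 cannot run: need (2, 1, 1, 4) vs free (3, 3, 4, 3) (insufficient type-A units)
  T7 cannot run: need (5, 2, 2, 2) vs free (3, 3, 4, 3) (insufficient type-B units)
  T2 cannot run: need (3, 4, 1, 4) vs free (3, 3, 4, 3) (insufficient type-D units and type-A units)
Permanently blocked: T4, T3, T7 and T2.


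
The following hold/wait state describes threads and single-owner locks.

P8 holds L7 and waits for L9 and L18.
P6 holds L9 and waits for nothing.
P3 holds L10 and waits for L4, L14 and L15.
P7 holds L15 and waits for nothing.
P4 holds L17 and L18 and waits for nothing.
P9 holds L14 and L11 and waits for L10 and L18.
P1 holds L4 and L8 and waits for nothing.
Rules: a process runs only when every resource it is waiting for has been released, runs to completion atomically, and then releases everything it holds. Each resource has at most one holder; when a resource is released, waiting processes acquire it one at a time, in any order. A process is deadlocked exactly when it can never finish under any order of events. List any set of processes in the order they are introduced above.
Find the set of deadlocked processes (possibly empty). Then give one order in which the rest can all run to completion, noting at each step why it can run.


The deadlocked set is P3 and P9.
Key observation: the cycle P3 -> P9 -> P3 can never break — each member waits on the next; no other process is dragged down with it.
The rest can finish in the order P7, P4, P6, P8, P1.
Step-by-step check:
  P7: no waits; runs immediately, freeing L15
  P4: no waits; runs immediately, freeing L17 and L18
  P6: no waits; runs immediately, freeing L9
  P8 waits on L9 and L18 — all released -> runs and releases L7
  P1: no waits; runs immediately, freeing L4 and L8


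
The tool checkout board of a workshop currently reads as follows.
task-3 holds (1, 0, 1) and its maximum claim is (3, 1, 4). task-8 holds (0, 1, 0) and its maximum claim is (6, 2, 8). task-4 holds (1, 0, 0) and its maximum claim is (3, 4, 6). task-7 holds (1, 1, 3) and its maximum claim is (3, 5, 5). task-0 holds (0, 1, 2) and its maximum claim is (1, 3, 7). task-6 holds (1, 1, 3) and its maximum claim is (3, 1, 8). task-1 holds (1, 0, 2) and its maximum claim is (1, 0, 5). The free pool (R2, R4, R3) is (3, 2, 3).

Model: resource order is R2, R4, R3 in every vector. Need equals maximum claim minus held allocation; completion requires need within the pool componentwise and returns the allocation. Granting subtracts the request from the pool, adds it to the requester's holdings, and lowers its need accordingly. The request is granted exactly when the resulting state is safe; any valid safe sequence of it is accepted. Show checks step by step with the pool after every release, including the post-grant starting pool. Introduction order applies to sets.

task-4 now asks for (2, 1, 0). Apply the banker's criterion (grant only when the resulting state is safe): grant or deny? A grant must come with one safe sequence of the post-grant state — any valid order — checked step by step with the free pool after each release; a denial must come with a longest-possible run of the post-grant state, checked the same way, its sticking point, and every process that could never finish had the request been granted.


GRANT. The post-grant state is safe; one safe sequence: task-1, task-3, task-6, task-0, task-4, task-8, task-7.
Key observation: after the grant the pool drops to (1, 1, 3), which still lets task-1 finish first and unwind the rest.
Verifying the post-grant state step by step:
  pool = (1, 1, 3)
  task-1 needs (0, 0, 3) <= (1, 1, 3) -> finishes; pool += (1, 0, 2) = (2, 1, 5)
  task-3 needs (2, 1, 3) <= (2, 1, 5) -> finishes; pool += (1, 0, 1) = (3, 1, 6)
  task-6 needs (2, 0, 5) <= (3, 1, 6) -> finishes; pool += (1, 1, 3) = (4, 2, 9)
  task-0 needs (1, 2, 5) <= (4, 2, 9) -> finishes; pool += (0, 1, 2) = (4, 3, 11)
  task-4 needs (0, 3, 6) <= (4, 3, 11) -> finishes; pool += (3, 1, 0) = (7, 4, 11)
  task-8 needs (6, 1, 8) <= (7, 4, 11) -> finishes; pool += (0, 1, 0) = (7, 5, 11)
  task-7 needs (2, 4, 2) <= (7, 5, 11) -> finishes; pool += (1, 1, 3) = (8, 6, 14)


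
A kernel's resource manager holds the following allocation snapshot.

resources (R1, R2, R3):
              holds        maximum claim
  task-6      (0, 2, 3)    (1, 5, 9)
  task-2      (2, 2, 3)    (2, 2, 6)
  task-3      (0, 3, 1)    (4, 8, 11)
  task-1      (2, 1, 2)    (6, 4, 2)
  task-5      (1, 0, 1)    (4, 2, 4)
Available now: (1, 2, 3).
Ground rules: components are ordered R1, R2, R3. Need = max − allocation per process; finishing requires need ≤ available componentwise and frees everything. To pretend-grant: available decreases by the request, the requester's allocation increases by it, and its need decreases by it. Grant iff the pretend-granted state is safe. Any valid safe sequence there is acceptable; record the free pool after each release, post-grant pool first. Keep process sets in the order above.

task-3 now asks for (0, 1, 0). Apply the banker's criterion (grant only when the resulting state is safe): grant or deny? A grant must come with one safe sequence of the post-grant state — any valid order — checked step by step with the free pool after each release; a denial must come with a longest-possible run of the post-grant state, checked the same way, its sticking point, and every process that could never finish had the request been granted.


GRANT — the state after the grant stays safe, e.g. via task-2, task-5, task-6, task-3, task-1.
Key observation: (1, 1, 3) free after granting still covers task-2 first, and each release covers the next.
Verifying the post-grant state step by step:
  pool = (1, 1, 3)
  run task-2 (needs (0, 0, 3), free (1, 1, 3)); after release of (2, 2, 3) the pool is (3, 3, 6)
  run task-5 (needs (3, 2, 3), free (3, 3, 6)); after release of (1, 0, 1) the pool is (4, 3, 7)
  run task-6 (needs (1, 3, 6), free (4, 3, 7)); after release of (0, 2, 3) the pool is (4, 5, 10)
  run task-3 (needs (4, 4, 10), free (4, 5, 10)); after release of (0, 4, 1) the pool is (4, 9, 11)
  run task-1 (needs (4, 3, 0), free (4, 9, 11)); after release of (2, 1, 2) the pool is (6, 10, 13)


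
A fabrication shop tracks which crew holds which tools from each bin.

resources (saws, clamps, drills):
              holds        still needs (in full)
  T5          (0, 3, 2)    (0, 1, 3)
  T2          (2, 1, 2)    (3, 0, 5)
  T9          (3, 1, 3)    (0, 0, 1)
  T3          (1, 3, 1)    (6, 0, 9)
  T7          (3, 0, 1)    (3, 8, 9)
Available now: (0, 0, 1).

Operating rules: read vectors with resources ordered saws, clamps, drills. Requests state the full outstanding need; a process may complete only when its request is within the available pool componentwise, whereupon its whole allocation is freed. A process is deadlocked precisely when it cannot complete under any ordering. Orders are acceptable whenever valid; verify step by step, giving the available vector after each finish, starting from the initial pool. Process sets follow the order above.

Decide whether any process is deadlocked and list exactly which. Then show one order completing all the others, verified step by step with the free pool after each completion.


Deadlocked: T3 and T7.
Key observation: after T9, T5, T2 complete, (5, 5, 8) is the best the pool ever gets, yet each leftover process wants more drills.
One completion order for the rest: T9, T5, T2. Step-by-step check:
  pool = (0, 0, 1)
  T9: need (0, 0, 1) fits (0, 0, 1); releases (3, 1, 3), pool now (3, 1, 4)
  T5: need (0, 1, 3) fits (3, 1, 4); releases (0, 3, 2), pool now (3, 4, 6)
  T2: need (3, 0, 5) fits (3, 4, 6); releases (2, 1, 2), pool now (5, 5, 8)
None of the blocked processes ever fits:
  T3 cannot run: need (6, 0, 9) vs free (5, 5, 8) (insufficient saws and drills)
  T7 cannot run: need (3, 8, 9) vs free (5, 5, 8) (insufficient clamps and drills)


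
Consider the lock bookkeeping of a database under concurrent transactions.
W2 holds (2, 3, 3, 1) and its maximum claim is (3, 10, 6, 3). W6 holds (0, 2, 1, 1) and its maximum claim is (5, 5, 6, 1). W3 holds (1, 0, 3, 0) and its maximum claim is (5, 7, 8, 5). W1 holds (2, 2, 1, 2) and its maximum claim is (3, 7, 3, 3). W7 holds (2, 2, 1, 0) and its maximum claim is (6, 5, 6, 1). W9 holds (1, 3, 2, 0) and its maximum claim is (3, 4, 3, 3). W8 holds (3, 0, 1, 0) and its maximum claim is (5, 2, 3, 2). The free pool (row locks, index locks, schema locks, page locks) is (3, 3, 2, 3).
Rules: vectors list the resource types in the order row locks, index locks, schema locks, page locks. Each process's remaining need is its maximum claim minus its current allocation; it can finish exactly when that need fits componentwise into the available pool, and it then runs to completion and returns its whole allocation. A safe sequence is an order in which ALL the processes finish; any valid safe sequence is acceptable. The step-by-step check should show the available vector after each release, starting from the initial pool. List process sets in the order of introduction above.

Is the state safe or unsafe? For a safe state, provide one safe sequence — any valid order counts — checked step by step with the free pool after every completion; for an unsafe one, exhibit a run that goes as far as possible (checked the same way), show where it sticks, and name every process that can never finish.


SAFE — a valid safe sequence is W9, W1, W2, W3, W6, W8, W7.
Key observation: reading the order forward, W9 is the first process whose need (2, 1, 1, 3) meets the free pool (3, 3, 2, 3) exactly on a resource it requests.
Verifying each step:
  pool = (3, 3, 2, 3)
  W9: need (2, 1, 1, 3) fits (3, 3, 2, 3); releases (1, 3, 2, 0), pool now (4, 6, 4, 3)
  W1: need (1, 5, 2, 1) fits (4, 6, 4, 3); releases (2, 2, 1, 2), pool now (6, 8, 5, 5)
  W2: need (1, 7, 3, 2) fits (6, 8, 5, 5); releases (2, 3, 3, 1), pool now (8, 11, 8, 6)
  W3: need (4, 7, 5, 5) fits (8, 11, 8, 6); releases (1, 0, 3, 0), pool now (9, 11, 11, 6)
  W6: need (5, 3, 5, 0) fits (9, 11, 11, 6); releases (0, 2, 1, 1), pool now (9, 13, 12, 7)
  W8: need (2, 2, 2, 2) fits (9, 13, 12, 7); releases (3, 0, 1, 0), pool now (12, 13, 13, 7)
  W7: need (4, 3, 5, 1) fits (12, 13, 13, 7); releases (2, 2, 1, 0), pool now (14, 15, 14, 7)


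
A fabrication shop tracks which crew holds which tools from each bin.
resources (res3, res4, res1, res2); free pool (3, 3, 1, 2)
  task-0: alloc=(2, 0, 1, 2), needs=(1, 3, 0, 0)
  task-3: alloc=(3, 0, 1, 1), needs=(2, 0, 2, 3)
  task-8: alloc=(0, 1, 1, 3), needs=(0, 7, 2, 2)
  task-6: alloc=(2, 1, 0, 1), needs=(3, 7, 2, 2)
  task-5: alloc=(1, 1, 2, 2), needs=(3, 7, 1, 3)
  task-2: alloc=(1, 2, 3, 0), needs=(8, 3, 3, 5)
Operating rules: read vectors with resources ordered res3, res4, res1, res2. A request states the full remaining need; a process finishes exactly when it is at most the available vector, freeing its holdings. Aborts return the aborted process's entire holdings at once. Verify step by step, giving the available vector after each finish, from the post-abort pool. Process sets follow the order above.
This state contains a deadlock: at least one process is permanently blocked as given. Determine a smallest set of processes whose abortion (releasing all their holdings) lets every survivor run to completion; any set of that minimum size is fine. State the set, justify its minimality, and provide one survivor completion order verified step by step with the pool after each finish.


Abort task-6 and task-5.
Key observation: task-8 could never have finished before the abort; with (3, 2, 2, 3) returned by task-6 and task-5, it fits at step 4.
Why nothing smaller works — every single abort fails: task-0 alone leaves task-8 blocked (short on res4); task-3 alone leaves task-8 blocked (short on res4); task-8 alone leaves task-6 blocked (short on res4); task-6 alone leaves task-8 blocked (short on res4); task-5 alone leaves task-8 blocked (short on res4); task-2 alone leaves task-8 blocked (short on res4).
Survivors finish in the order: task-3, task-0, task-2, task-8. Step-by-step check (pool after the aborts first):
  pool = (6, 5, 3, 5)
  task-3 needs (2, 0, 2, 3) <= (6, 5, 3, 5) -> finishes; pool += (3, 0, 1, 1) = (9, 5, 4, 6)
  task-0 needs (1, 3, 0, 0) <= (9, 5, 4, 6) -> finishes; pool += (2, 0, 1, 2) = (11, 5, 5, 8)
  task-2 needs (8, 3, 3, 5) <= (11, 5, 5, 8) -> finishes; pool += (1, 2, 3, 0) = (12, 7, 8, 8)
  task-8 needs (0, 7, 2, 2) <= (12, 7, 8, 8) -> finishes; pool += (0, 1, 1, 3) = (12, 8, 9, 11)


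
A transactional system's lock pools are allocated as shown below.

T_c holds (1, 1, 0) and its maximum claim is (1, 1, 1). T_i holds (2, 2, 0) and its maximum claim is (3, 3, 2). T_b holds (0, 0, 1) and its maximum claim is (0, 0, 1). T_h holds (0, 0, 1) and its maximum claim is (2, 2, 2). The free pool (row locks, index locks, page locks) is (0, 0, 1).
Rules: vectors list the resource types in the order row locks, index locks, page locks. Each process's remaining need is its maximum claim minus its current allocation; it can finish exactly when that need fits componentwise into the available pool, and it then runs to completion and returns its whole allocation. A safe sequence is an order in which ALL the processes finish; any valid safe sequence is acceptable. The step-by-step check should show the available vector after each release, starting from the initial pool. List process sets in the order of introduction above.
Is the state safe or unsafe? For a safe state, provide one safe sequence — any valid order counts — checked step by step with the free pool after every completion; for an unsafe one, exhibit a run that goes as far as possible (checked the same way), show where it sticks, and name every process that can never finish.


SAFE, for example via the order T_c, T_b, T_i, T_h.
Key observation: the order's first zero-slack moment is T_c ((0, 0, 1) needed, (0, 0, 1) free — a requested resource with nothing to spare).
Verifying each step:
  pool = (0, 0, 1)
  T_c needs (0, 0, 1) <= (0, 0, 1) -> finishes; pool += (1, 1, 0) = (1, 1, 1)
  T_b needs (0, 0, 0) <= (1, 1, 1) -> finishes; pool += (0, 0, 1) = (1, 1, 2)
  T_i needs (1, 1, 2) <= (1, 1, 2) -> finishes; pool += (2, 2, 0) = (3, 3, 2)
  T_h needs (2, 2, 1) <= (3, 3, 2) -> finishes; pool += (0, 0, 1) = (3, 3, 3)


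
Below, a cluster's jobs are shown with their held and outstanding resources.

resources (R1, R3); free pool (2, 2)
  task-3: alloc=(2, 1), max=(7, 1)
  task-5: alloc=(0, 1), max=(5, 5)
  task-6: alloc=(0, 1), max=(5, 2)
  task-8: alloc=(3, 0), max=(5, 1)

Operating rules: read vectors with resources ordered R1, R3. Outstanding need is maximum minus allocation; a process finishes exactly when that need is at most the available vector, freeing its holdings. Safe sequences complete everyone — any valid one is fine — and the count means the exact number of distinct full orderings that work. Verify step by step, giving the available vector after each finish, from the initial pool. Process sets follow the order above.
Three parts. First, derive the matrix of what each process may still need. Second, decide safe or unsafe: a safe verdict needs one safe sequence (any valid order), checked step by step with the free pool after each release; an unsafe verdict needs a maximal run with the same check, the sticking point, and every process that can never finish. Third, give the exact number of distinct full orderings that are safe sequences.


(1) Outstanding need per process (order R1, R3):
  task-3: (5, 0)
  task-5: (5, 4)
  task-6: (5, 1)
  task-8: (2, 1)
(2) SAFE, for example via the order task-8, task-6, task-3, task-5.
Key observation: at task-8 the run first touches a limit — (2, 1) against (2, 2), exact on a resource it actually requests.
Verifying each step:
  pool = (2, 2)
  task-8: need (2, 1) fits (2, 2); releases (3, 0), pool now (5, 2)
  task-6: need (5, 1) fits (5, 2); releases (0, 1), pool now (5, 3)
  task-3: need (5, 0) fits (5, 3); releases (2, 1), pool now (7, 4)
  task-5: need (5, 4) fits (7, 4); releases (0, 1), pool now (7, 5)
(3) Precisely 2 of the possible complete orderings are safe sequences.
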